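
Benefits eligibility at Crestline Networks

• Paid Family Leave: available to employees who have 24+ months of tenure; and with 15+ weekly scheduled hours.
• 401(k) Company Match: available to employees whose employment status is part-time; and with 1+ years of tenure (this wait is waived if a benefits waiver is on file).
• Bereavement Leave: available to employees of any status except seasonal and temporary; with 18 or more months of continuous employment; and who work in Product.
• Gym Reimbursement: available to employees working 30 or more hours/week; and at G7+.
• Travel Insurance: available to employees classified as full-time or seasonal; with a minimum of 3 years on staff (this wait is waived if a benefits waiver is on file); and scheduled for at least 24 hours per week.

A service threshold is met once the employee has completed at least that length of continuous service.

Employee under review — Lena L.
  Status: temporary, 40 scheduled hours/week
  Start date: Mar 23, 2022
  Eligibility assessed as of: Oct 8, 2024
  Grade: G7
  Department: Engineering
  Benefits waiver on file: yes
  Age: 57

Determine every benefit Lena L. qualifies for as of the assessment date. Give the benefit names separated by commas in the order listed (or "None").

Service from Mar 23, 2022 to Oct 8, 2024: 930 days.
Paid Family Leave — service 930 days ≥ 24 months (≈720 days) ✓; 40 hrs/wk ≥ 15 ✓ → eligible.
401(k) Company Match — status temporary ✗ (requires part-time) → not eligible.
Bereavement Leave — status temporary ✗ (excluded) → not eligible.
Gym Reimbursement — 40 hrs/wk ≥ 30 ✓; grade G7 ≥ G7 ✓ → eligible.
Travel Insurance — status temporary ✗ (requires full-time or seasonal) → not eligible.

Paid Family Leave, Gym Reimbursement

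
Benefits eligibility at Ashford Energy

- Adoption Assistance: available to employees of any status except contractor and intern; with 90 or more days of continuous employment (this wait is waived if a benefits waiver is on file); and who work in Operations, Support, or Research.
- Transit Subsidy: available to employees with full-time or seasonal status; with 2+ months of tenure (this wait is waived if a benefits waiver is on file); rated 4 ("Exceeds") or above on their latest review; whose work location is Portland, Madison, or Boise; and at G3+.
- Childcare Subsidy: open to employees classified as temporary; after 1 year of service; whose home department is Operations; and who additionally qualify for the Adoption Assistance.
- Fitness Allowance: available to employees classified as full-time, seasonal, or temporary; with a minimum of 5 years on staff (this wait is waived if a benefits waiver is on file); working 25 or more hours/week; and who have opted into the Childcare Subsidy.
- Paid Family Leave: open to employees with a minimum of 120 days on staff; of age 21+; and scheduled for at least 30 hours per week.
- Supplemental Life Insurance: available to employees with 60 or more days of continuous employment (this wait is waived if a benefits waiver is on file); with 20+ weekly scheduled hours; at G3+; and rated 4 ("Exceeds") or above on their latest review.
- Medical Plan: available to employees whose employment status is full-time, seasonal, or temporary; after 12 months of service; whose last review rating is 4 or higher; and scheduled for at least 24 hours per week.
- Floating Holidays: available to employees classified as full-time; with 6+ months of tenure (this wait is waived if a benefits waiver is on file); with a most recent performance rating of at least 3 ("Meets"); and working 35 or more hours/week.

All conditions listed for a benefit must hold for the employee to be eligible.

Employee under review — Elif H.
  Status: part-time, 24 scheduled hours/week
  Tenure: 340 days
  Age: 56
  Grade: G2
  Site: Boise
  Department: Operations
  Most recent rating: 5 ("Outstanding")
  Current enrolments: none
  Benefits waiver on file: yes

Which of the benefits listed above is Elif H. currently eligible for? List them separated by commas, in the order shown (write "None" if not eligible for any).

Adoption Assistance

Adoption Assistance — status part-time ✓ (not excluded); benefits waiver on file ✓; dept Operations ✓ → eligible.
Transit Subsidy — status part-time ✗ (requires full-time or seasonal) → not eligible.
Childcare Subsidy — status part-time ✗ (requires temporary) → not eligible.
Fitness Allowance — status part-time ✗ (requires full-time, seasonal, or temporary) → not eligible.
Paid Family Leave — service 340 days ≥ 120 days ✓; age 56 ≥ 21 ✓; 24 hrs/wk < 30 ✗ → not eligible.
Supplemental Life Insurance — benefits waiver on file ✓; 24 hrs/wk ≥ 20 ✓; grade G2 < G3 ✗ → not eligible.
Medical Plan — status part-time ✗ (requires full-time, seasonal, or temporary) → not eligible.
Floating Holidays — status part-time ✗ (requires full-time) → not eligible.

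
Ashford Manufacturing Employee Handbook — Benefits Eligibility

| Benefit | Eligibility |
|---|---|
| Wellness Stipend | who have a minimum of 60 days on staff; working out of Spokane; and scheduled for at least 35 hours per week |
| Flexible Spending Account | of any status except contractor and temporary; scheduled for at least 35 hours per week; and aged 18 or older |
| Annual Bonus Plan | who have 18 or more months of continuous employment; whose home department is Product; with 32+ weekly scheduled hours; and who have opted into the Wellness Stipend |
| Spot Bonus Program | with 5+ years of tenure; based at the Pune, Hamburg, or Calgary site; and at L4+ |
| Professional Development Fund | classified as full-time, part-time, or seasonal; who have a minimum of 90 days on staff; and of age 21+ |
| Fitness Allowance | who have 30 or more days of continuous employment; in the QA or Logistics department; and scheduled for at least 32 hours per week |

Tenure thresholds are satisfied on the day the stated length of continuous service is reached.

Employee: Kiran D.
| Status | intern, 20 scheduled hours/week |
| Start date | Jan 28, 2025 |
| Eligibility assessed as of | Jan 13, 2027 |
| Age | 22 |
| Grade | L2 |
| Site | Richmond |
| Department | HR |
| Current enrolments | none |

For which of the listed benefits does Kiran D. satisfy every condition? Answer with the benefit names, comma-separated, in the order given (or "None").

None

Service from Jan 28, 2025 to Jan 13, 2027: 715 days.
Wellness Stipend — service 715 days ≥ 60 days ✓; site Richmond ✗ (not Spokane) → not eligible.
Flexible Spending Account — status intern ✓ (not excluded); 20 hrs/wk < 35 ✗ → not eligible.
Annual Bonus Plan — service 715 days ≥ 18 months (≈540 days) ✓; dept HR ✗ → not eligible.
Spot Bonus Program — service 715 days < 5 years (≈1825 days) ✗ → not eligible.
Professional Development Fund — status intern ✗ (requires full-time, part-time, or seasonal) → not eligible.
Fitness Allowance — service 715 days ≥ 30 days ✓; dept HR ✗ → not eligible.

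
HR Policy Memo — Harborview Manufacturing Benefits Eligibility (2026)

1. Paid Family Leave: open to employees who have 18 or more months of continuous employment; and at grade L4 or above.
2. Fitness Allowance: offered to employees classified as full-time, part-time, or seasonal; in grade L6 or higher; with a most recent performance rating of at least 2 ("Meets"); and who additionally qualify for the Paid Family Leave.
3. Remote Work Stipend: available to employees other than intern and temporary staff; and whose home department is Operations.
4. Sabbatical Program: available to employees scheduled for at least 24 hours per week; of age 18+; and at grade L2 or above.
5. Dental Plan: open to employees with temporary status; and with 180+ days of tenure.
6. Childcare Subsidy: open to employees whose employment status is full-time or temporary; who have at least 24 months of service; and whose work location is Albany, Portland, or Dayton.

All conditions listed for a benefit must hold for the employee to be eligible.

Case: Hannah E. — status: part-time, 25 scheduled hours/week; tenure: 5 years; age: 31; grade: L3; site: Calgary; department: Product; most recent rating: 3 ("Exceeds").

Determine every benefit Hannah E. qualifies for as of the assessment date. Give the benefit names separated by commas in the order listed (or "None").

Paid Family Leave — service 5 years ≥ 18 months (≈540 days) ✓; grade L3 < L4 ✗ → not eligible.
Fitness Allowance — status part-time ✓; grade L3 < L6 ✗ → not eligible.
Remote Work Stipend — status part-time ✓ (not excluded); dept Product ✗ → not eligible.
Sabbatical Program — 25 hrs/wk ≥ 24 ✓; age 31 ≥ 18 ✓; grade L3 ≥ L2 ✓ → eligible.
Dental Plan — status part-time ✗ (requires temporary) → not eligible.
Childcare Subsidy — status part-time ✗ (requires full-time or temporary) → not eligible.

Sabbatical Program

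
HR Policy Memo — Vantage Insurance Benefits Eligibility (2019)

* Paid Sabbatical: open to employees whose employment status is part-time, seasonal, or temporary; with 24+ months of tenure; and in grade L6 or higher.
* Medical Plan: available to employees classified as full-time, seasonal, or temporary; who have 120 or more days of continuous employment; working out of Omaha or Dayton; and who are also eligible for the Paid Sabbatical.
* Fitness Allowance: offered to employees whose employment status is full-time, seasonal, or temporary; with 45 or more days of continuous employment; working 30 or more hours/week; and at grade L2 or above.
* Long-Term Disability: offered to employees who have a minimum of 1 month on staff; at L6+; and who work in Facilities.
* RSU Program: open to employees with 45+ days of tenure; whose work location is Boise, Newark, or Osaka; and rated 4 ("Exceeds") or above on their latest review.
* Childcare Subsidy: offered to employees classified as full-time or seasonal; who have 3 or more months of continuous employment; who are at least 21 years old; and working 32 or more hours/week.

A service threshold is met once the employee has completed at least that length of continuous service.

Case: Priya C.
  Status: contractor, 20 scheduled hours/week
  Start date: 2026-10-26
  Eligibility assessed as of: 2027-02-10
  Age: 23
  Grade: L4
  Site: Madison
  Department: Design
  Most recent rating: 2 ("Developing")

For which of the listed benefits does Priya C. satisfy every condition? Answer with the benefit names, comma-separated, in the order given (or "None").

None

Service from 2026-10-26 to 2027-02-10: 107 days.
Paid Sabbatical — status contractor ✗ (requires part-time, seasonal, or temporary) → not eligible.
Medical Plan — status contractor ✗ (requires full-time, seasonal, or temporary) → not eligible.
Fitness Allowance — status contractor ✗ (requires full-time, seasonal, or temporary) → not eligible.
Long-Term Disability — service 107 days ≥ 1 month (≈30 days) ✓; grade L4 < L6 ✗ → not eligible.
RSU Program — service 107 days ≥ 45 days ✓; site Madison ✗ (not Boise, Newark, or Osaka) → not eligible.
Childcare Subsidy — status contractor ✗ (requires full-time or seasonal) → not eligible.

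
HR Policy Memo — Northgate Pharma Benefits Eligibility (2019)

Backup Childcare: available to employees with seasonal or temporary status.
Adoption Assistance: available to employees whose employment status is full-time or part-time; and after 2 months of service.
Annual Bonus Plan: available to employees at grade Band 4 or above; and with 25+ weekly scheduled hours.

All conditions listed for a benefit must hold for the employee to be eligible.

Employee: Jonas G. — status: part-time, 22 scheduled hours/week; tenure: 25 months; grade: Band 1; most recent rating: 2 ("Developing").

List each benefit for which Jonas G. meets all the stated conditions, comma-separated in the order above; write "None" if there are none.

Backup Childcare — status part-time ✗ (requires seasonal or temporary) → not eligible.
Adoption Assistance — status part-time ✓; service 25 months ≥ 2 months ✓ → eligible.
Annual Bonus Plan — grade Band 1 < Band 4 ✗ → not eligible.

Adoption Assistance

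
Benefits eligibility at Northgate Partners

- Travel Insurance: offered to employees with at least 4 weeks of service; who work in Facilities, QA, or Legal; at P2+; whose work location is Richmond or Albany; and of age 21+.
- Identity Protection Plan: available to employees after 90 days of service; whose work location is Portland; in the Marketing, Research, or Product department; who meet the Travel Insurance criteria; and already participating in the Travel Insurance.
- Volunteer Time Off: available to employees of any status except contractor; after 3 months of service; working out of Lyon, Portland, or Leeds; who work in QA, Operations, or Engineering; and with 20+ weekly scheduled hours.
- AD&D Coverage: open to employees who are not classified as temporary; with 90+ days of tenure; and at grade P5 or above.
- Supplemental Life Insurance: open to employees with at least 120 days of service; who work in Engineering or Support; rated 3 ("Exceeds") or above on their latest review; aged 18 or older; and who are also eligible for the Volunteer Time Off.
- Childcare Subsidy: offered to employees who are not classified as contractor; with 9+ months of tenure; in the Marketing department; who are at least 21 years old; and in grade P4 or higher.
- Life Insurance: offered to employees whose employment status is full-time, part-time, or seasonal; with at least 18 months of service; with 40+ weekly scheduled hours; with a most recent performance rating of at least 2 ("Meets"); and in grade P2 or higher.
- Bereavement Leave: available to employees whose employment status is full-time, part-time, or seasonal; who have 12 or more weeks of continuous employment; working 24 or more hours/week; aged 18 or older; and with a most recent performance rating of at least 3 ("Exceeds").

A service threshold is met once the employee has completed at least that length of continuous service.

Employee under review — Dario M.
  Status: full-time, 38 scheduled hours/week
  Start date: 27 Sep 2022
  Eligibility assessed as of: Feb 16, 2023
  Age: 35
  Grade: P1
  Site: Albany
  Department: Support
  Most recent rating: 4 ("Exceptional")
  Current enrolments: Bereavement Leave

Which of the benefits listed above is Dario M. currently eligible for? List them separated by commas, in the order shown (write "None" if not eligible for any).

Bereavement Leave

Service from 27 Sep 2022 to Feb 16, 2023: 142 days.
Travel Insurance — service 142 days ≥ 4 weeks (≈28 days) ✓; dept Support ✗ → not eligible.
Identity Protection Plan — service 142 days ≥ 90 days ✓; site Albany ✗ (not Portland) → not eligible.
Volunteer Time Off — status full-time ✓ (not excluded); service 142 days ≥ 3 months (≈90 days) ✓; site Albany ✗ (not Lyon, Portland, or Leeds) → not eligible.
AD&D Coverage — status full-time ✓ (not excluded); service 142 days ≥ 90 days ✓; grade P1 < P5 ✗ → not eligible.
Supplemental Life Insurance — service 142 days ≥ 120 days ✓; dept Support ✓; rating 4 ≥ 3 ✓; age 35 ≥ 18 ✓; not eligible for Volunteer Time Off ✗ → not eligible.
Childcare Subsidy — status full-time ✓ (not excluded); service 142 days < 9 months (≈270 days) ✗ → not eligible.
Life Insurance — status full-time ✓; service 142 days < 18 months (≈540 days) ✗ → not eligible.
Bereavement Leave — status full-time ✓; service 142 days ≥ 12 weeks (≈84 days) ✓; 38 hrs/wk ≥ 24 ✓; age 35 ≥ 18 ✓; rating 4 ≥ 3 ✓ → eligible.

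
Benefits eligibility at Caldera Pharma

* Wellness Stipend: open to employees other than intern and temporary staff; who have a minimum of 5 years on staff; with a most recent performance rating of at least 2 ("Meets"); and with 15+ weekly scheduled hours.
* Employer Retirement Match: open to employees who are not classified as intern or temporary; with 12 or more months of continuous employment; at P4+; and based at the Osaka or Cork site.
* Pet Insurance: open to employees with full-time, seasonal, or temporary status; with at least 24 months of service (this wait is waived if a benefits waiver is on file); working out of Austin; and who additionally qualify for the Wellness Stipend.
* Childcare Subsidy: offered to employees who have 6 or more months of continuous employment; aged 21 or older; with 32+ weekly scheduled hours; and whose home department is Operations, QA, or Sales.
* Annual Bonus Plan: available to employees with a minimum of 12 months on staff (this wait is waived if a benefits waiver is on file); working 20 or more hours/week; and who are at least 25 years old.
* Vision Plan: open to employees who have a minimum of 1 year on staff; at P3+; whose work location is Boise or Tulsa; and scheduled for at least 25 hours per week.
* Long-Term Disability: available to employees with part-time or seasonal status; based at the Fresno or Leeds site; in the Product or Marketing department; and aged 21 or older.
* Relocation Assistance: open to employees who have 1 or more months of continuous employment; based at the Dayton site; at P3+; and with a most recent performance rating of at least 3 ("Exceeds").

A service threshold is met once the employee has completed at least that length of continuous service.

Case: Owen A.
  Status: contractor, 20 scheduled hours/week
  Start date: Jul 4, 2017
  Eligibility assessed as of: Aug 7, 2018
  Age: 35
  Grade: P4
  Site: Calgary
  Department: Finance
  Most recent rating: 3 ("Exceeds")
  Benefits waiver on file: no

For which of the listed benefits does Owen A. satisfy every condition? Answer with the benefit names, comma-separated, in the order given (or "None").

Service from Jul 4, 2017 to Aug 7, 2018: 399 days.
Wellness Stipend — status contractor ✓ (not excluded); service 399 days < 5 years (≈1825 days) ✗ → not eligible.
Employer Retirement Match — status contractor ✓ (not excluded); service 399 days ≥ 12 months (≈360 days) ✓; grade P4 ≥ P4 ✓; site Calgary ✗ (not Osaka or Cork) → not eligible.
Pet Insurance — status contractor ✗ (requires full-time, seasonal, or temporary) → not eligible.
Childcare Subsidy — service 399 days ≥ 6 months (≈180 days) ✓; age 35 ≥ 21 ✓; 20 hrs/wk < 32 ✗ → not eligible.
Annual Bonus Plan — no waiver, service 399 days ≥ 12 months (≈360 days) ✓; 20 hrs/wk ≥ 20 ✓; age 35 ≥ 25 ✓ → eligible.
Vision Plan — service 399 days ≥ 1 year (≈365 days) ✓; grade P4 ≥ P3 ✓; site Calgary ✗ (not Boise or Tulsa) → not eligible.
Long-Term Disability — status contractor ✗ (requires part-time or seasonal) → not eligible.
Relocation Assistance — service 399 days ≥ 1 month (≈30 days) ✓; site Calgary ✗ (not Dayton) → not eligible.

Annual Bonus Plan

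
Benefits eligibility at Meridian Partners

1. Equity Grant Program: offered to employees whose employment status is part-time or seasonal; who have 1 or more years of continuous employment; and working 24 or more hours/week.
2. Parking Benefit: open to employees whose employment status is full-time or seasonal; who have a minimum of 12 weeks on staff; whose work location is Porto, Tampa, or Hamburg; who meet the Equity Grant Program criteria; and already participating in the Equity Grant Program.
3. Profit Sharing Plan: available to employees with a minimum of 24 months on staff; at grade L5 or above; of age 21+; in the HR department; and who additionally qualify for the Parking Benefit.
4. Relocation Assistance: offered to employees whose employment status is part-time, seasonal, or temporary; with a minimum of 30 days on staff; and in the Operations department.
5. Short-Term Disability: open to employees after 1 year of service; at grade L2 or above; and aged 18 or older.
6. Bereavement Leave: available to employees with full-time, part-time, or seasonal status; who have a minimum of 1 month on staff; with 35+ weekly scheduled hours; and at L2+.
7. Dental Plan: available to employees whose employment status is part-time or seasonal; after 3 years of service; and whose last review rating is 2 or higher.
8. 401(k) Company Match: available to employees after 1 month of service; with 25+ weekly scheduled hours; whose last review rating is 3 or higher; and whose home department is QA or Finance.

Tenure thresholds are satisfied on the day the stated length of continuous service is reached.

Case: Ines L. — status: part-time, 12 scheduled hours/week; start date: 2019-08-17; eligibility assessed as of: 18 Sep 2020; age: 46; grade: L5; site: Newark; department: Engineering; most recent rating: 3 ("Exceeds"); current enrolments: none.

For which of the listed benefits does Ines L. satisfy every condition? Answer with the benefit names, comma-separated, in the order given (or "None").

Service from 2019-08-17 to 18 Sep 2020: 398 days.
Equity Grant Program — status part-time ✓; service 398 days ≥ 1 year (≈365 days) ✓; 12 hrs/wk < 24 ✗ → not eligible.
Parking Benefit — status part-time ✗ (requires full-time or seasonal) → not eligible.
Profit Sharing Plan — service 398 days < 24 months (≈720 days) ✗ → not eligible.
Relocation Assistance — status part-time ✓; service 398 days ≥ 30 days ✓; dept Engineering ✗ → not eligible.
Short-Term Disability — service 398 days ≥ 1 year (≈365 days) ✓; grade L5 ≥ L2 ✓; age 46 ≥ 18 ✓ → eligible.
Bereavement Leave — status part-time ✓; service 398 days ≥ 1 month (≈30 days) ✓; 12 hrs/wk < 35 ✗ → not eligible.
Dental Plan — status part-time ✓; service 398 days < 3 years (≈1095 days) ✗ → not eligible.
401(k) Company Match — service 398 days ≥ 1 month (≈30 days) ✓; 12 hrs/wk < 25 ✗ → not eligible.

Short-Term Disability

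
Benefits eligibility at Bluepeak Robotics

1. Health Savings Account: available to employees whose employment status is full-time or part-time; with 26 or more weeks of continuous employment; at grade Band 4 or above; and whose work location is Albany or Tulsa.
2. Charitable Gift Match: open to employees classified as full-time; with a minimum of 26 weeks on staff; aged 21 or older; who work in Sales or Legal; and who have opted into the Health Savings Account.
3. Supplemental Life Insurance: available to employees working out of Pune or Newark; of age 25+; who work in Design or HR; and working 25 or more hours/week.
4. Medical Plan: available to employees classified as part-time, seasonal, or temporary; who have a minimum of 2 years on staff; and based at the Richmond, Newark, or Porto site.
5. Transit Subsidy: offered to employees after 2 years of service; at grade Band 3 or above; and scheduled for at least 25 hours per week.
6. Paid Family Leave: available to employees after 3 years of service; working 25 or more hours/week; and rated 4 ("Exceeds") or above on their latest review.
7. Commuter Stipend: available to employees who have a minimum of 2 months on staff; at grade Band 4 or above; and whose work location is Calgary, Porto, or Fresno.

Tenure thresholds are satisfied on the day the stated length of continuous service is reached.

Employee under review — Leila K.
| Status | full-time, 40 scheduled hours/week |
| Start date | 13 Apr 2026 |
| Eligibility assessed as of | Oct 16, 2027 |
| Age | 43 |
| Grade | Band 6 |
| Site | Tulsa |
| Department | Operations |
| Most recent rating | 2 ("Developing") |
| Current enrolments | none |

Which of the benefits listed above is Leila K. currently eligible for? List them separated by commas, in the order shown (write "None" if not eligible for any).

Health Savings Account

Service from 13 Apr 2026 to Oct 16, 2027: 551 days.
Health Savings Account — status full-time ✓; service 551 days ≥ 26 weeks (≈182 days) ✓; grade Band 6 ≥ Band 4 ✓; site Tulsa ✓ → eligible.
Charitable Gift Match — status full-time ✓; service 551 days ≥ 26 weeks (≈182 days) ✓; age 43 ≥ 21 ✓; dept Operations ✗ → not eligible.
Supplemental Life Insurance — site Tulsa ✗ (not Pune or Newark) → not eligible.
Medical Plan — status full-time ✗ (requires part-time, seasonal, or temporary) → not eligible.
Transit Subsidy — service 551 days < 2 years (≈730 days) ✗ → not eligible.
Paid Family Leave — service 551 days < 3 years (≈1095 days) ✗ → not eligible.
Commuter Stipend — service 551 days ≥ 2 months (≈60 days) ✓; grade Band 6 ≥ Band 4 ✓; site Tulsa ✗ (not Calgary, Porto, or Fresno) → not eligible.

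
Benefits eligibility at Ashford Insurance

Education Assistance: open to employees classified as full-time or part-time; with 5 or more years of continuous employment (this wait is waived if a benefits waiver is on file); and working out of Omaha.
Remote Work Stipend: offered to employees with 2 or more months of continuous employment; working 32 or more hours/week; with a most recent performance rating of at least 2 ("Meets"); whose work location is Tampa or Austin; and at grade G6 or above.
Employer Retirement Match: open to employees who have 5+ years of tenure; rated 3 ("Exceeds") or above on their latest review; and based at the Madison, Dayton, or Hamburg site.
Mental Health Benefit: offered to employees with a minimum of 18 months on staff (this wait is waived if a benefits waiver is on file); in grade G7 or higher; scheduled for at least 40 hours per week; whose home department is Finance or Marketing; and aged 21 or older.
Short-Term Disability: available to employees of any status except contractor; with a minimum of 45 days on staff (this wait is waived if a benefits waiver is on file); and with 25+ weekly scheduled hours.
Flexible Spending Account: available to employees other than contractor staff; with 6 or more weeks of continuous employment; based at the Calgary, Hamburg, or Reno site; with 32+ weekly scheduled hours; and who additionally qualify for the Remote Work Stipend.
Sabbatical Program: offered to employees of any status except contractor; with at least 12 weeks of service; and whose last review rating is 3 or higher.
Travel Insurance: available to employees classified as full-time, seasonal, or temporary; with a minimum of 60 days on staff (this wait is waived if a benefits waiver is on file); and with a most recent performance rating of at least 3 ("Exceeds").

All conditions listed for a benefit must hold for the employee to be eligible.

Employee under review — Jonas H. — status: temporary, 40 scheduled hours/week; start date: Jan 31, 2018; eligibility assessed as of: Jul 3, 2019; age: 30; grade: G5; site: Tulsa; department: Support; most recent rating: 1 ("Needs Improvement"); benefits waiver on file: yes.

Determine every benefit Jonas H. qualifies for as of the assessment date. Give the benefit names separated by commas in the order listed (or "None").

Short-Term Disability

Service from Jan 31, 2018 to Jul 3, 2019: 518 days.
Education Assistance — status temporary ✗ (requires full-time or part-time) → not eligible.
Remote Work Stipend — service 518 days ≥ 2 months (≈60 days) ✓; 40 hrs/wk ≥ 32 ✓; rating 1 < 2 ✗ → not eligible.
Employer Retirement Match — service 518 days < 5 years (≈1825 days) ✗ → not eligible.
Mental Health Benefit — benefits waiver on file ✓; grade G5 < G7 ✗ → not eligible.
Short-Term Disability — status temporary ✓ (not excluded); benefits waiver on file ✓; 40 hrs/wk ≥ 25 ✓ → eligible.
Flexible Spending Account — status temporary ✓ (not excluded); service 518 days ≥ 6 weeks (≈42 days) ✓; site Tulsa ✗ (not Calgary, Hamburg, or Reno) → not eligible.
Sabbatical Program — status temporary ✓ (not excluded); service 518 days ≥ 12 weeks (≈84 days) ✓; rating 1 < 3 ✗ → not eligible.
Travel Insurance — status temporary ✓; benefits waiver on file ✓; rating 1 < 3 ✗ → not eligible.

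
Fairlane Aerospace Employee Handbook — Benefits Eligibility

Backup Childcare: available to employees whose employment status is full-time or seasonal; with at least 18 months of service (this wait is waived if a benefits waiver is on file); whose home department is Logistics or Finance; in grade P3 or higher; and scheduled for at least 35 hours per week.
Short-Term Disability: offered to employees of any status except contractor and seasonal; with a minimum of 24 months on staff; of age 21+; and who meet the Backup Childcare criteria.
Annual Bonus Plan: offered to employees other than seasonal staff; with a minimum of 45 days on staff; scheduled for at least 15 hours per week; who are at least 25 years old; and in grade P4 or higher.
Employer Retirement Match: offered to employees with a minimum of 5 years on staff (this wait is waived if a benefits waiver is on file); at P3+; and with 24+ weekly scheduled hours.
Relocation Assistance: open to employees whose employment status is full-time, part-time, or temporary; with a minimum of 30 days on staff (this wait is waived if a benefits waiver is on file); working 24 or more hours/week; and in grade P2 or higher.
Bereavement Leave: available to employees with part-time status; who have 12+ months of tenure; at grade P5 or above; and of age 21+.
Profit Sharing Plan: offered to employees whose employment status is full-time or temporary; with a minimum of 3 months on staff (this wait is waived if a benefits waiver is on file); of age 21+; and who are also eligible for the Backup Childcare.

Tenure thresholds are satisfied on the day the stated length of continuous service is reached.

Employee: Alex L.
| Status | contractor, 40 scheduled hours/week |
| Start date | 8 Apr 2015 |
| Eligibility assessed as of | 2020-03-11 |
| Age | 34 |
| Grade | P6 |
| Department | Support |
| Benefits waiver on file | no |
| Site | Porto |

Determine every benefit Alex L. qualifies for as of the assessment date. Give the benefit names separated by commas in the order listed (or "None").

Service from 8 Apr 2015 to 2020-03-11: 1799 days.
Backup Childcare — status contractor ✗ (requires full-time or seasonal) → not eligible.
Short-Term Disability — status contractor ✗ (excluded) → not eligible.
Annual Bonus Plan — status contractor ✓ (not excluded); service 1799 days ≥ 45 days ✓; 40 hrs/wk ≥ 15 ✓; age 34 ≥ 25 ✓; grade P6 ≥ P4 ✓ → eligible.
Employer Retirement Match — no waiver, service 1799 days < 5 years (≈1825 days) ✗ → not eligible.
Relocation Assistance — status contractor ✗ (requires full-time, part-time, or temporary) → not eligible.
Bereavement Leave — status contractor ✗ (requires part-time) → not eligible.
Profit Sharing Plan — status contractor ✗ (requires full-time or temporary) → not eligible.

Annual Bonus Plan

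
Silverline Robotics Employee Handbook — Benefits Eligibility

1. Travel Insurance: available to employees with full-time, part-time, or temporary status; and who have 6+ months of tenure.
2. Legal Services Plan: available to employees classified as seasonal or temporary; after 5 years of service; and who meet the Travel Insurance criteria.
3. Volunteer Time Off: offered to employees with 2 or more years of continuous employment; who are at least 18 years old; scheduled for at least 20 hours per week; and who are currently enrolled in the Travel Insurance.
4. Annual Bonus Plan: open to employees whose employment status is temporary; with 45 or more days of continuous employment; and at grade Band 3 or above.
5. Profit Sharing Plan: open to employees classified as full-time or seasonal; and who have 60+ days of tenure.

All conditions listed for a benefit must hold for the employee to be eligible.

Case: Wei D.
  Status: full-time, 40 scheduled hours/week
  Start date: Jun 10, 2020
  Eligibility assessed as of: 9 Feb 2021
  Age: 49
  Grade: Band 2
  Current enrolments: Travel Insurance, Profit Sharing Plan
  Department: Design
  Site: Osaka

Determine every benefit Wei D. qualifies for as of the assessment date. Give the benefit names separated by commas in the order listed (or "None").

Travel Insurance, Profit Sharing Plan

Service from Jun 10, 2020 to 9 Feb 2021: 244 days.
Travel Insurance — status full-time ✓; service 244 days ≥ 6 months (≈180 days) ✓ → eligible.
Legal Services Plan — status full-time ✗ (requires seasonal or temporary) → not eligible.
Volunteer Time Off — service 244 days < 2 years (≈730 days) ✗ → not eligible.
Annual Bonus Plan — status full-time ✗ (requires temporary) → not eligible.
Profit Sharing Plan — status full-time ✓; service 244 days ≥ 60 days ✓ → eligible.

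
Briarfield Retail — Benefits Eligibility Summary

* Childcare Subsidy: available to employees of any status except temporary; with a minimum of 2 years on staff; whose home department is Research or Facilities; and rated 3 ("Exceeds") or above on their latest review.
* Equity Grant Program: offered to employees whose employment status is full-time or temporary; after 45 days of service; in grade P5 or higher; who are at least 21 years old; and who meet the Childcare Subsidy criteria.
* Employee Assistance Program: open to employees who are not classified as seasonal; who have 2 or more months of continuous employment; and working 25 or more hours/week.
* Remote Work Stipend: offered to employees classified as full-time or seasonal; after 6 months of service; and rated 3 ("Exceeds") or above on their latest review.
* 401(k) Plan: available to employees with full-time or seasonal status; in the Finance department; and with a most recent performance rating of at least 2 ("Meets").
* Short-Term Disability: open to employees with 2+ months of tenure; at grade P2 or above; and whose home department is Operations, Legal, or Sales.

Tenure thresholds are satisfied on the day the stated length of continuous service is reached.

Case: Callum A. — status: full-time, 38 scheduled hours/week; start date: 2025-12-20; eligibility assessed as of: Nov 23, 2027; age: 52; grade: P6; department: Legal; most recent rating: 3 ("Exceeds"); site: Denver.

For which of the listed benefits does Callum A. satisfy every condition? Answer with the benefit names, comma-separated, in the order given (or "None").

Employee Assistance Program, Remote Work Stipend, Short-Term Disability

Service from 2025-12-20 to Nov 23, 2027: 703 days.
Childcare Subsidy — status full-time ✓ (not excluded); service 703 days < 2 years (≈730 days) ✗ → not eligible.
Equity Grant Program — status full-time ✓; service 703 days ≥ 45 days ✓; grade P6 ≥ P5 ✓; age 52 ≥ 21 ✓; not eligible for Childcare Subsidy ✗ → not eligible.
Employee Assistance Program — status full-time ✓ (not excluded); service 703 days ≥ 2 months (≈60 days) ✓; 38 hrs/wk ≥ 25 ✓ → eligible.
Remote Work Stipend — status full-time ✓; service 703 days ≥ 6 months (≈180 days) ✓; rating 3 ≥ 3 ✓ → eligible.
401(k) Plan — status full-time ✓; dept Legal ✗ → not eligible.
Short-Term Disability — service 703 days ≥ 2 months (≈60 days) ✓; grade P6 ≥ P2 ✓; dept Legal ✓ → eligible.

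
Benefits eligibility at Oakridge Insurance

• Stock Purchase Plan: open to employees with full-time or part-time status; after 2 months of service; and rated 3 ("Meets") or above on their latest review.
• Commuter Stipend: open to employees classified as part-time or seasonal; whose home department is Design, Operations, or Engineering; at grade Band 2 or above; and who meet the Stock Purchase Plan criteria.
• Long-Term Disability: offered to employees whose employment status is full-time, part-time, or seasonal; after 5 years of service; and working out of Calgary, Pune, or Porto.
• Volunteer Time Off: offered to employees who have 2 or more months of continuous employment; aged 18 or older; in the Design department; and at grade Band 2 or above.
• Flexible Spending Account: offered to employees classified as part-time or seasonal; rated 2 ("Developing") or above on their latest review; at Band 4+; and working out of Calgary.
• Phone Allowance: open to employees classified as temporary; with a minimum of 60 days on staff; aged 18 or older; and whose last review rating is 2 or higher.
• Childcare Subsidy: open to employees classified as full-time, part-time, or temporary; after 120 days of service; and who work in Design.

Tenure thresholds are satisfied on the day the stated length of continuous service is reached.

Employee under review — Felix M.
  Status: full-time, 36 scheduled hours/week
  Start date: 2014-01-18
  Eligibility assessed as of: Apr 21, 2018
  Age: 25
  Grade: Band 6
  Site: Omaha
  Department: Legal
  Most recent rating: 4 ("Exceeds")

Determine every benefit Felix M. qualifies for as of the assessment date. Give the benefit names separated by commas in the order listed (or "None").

Stock Purchase Plan

Service from 2014-01-18 to Apr 21, 2018: 1554 days.
Stock Purchase Plan — status full-time ✓; service 1554 days ≥ 2 months (≈60 days) ✓; rating 4 ≥ 3 ✓ → eligible.
Commuter Stipend — status full-time ✗ (requires part-time or seasonal) → not eligible.
Long-Term Disability — status full-time ✓; service 1554 days < 5 years (≈1825 days) ✗ → not eligible.
Volunteer Time Off — service 1554 days ≥ 2 months (≈60 days) ✓; age 25 ≥ 18 ✓; dept Legal ✗ → not eligible.
Flexible Spending Account — status full-time ✗ (requires part-time or seasonal) → not eligible.
Phone Allowance — status full-time ✗ (requires temporary) → not eligible.
Childcare Subsidy — status full-time ✓; service 1554 days ≥ 120 days ✓; dept Legal ✗ → not eligible.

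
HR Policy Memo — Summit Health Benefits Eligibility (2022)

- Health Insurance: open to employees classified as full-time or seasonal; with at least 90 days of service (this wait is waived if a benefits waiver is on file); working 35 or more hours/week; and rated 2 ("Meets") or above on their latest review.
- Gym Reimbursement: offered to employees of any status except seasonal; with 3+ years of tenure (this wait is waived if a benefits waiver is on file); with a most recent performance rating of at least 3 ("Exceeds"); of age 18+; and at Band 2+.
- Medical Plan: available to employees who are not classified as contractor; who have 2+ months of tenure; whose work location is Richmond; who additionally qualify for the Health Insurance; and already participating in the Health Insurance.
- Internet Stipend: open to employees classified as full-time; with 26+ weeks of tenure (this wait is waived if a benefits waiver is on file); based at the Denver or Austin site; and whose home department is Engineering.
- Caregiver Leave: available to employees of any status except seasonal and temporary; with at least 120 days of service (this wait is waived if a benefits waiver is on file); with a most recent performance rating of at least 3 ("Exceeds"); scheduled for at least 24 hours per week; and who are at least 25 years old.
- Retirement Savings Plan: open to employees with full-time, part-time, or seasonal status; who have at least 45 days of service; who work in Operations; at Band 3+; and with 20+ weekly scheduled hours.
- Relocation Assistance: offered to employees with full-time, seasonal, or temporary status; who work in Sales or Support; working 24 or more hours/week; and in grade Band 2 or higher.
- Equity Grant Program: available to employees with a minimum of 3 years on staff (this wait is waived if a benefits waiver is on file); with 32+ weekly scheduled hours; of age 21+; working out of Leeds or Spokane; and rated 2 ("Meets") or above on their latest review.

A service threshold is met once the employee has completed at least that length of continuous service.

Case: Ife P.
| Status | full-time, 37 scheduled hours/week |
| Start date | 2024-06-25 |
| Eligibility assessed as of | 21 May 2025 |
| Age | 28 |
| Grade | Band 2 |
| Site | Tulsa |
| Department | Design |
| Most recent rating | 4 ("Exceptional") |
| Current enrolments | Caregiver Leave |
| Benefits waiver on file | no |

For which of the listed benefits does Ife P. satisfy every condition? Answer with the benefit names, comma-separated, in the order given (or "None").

Health Insurance, Caregiver Leave

Service from 2024-06-25 to 21 May 2025: 330 days.
Health Insurance — status full-time ✓; no waiver, service 330 days ≥ 90 days ✓; 37 hrs/wk ≥ 35 ✓; rating 4 ≥ 2 ✓ → eligible.
Gym Reimbursement — status full-time ✓ (not excluded); no waiver, service 330 days < 3 years (≈1095 days) ✗ → not eligible.
Medical Plan — status full-time ✓ (not excluded); service 330 days ≥ 2 months (≈60 days) ✓; site Tulsa ✗ (not Richmond) → not eligible.
Internet Stipend — status full-time ✓; no waiver, service 330 days ≥ 26 weeks (≈182 days) ✓; site Tulsa ✗ (not Denver or Austin) → not eligible.
Caregiver Leave — status full-time ✓ (not excluded); no waiver, service 330 days ≥ 120 days ✓; rating 4 ≥ 3 ✓; 37 hrs/wk ≥ 24 ✓; age 28 ≥ 25 ✓ → eligible.
Retirement Savings Plan — status full-time ✓; service 330 days ≥ 45 days ✓; dept Design ✗ → not eligible.
Relocation Assistance — status full-time ✓; dept Design ✗ → not eligible.
Equity Grant Program — no waiver, service 330 days < 3 years (≈1095 days) ✗ → not eligible.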